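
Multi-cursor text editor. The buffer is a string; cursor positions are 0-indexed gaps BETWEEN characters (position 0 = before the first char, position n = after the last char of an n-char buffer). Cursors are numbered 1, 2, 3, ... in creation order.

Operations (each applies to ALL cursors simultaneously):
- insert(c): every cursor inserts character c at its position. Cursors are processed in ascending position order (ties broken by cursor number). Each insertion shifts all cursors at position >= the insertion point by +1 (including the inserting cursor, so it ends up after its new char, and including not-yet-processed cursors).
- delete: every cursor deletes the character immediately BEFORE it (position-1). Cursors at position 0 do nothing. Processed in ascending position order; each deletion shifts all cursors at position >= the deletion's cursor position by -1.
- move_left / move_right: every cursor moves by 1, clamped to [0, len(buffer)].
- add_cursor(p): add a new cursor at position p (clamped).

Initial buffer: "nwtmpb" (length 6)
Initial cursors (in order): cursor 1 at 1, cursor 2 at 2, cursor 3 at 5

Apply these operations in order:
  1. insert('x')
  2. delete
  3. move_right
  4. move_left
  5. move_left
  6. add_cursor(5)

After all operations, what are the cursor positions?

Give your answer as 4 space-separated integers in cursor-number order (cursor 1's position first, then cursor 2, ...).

After op 1 (insert('x')): buffer="nxwxtmpxb" (len 9), cursors c1@2 c2@4 c3@8, authorship .1.2...3.
After op 2 (delete): buffer="nwtmpb" (len 6), cursors c1@1 c2@2 c3@5, authorship ......
After op 3 (move_right): buffer="nwtmpb" (len 6), cursors c1@2 c2@3 c3@6, authorship ......
After op 4 (move_left): buffer="nwtmpb" (len 6), cursors c1@1 c2@2 c3@5, authorship ......
After op 5 (move_left): buffer="nwtmpb" (len 6), cursors c1@0 c2@1 c3@4, authorship ......
After op 6 (add_cursor(5)): buffer="nwtmpb" (len 6), cursors c1@0 c2@1 c3@4 c4@5, authorship ......

Answer: 0 1 4 5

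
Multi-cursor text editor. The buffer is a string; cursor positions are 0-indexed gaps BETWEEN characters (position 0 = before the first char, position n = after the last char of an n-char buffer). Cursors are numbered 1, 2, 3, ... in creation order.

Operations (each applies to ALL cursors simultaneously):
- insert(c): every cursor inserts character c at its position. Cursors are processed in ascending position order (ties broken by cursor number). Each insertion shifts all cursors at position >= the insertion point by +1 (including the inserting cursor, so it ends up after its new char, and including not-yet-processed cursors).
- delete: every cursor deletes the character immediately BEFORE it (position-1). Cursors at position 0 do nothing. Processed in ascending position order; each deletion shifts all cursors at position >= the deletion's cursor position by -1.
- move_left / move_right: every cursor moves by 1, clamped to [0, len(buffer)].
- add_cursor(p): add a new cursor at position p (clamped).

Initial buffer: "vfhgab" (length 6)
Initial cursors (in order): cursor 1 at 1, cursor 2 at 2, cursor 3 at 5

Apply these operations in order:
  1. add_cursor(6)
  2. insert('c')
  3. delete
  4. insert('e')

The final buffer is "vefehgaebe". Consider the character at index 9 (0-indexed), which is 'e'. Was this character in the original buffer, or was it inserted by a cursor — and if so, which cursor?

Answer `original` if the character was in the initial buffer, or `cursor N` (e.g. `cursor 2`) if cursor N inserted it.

Answer: cursor 4

Derivation:
After op 1 (add_cursor(6)): buffer="vfhgab" (len 6), cursors c1@1 c2@2 c3@5 c4@6, authorship ......
After op 2 (insert('c')): buffer="vcfchgacbc" (len 10), cursors c1@2 c2@4 c3@8 c4@10, authorship .1.2...3.4
After op 3 (delete): buffer="vfhgab" (len 6), cursors c1@1 c2@2 c3@5 c4@6, authorship ......
After op 4 (insert('e')): buffer="vefehgaebe" (len 10), cursors c1@2 c2@4 c3@8 c4@10, authorship .1.2...3.4
Authorship (.=original, N=cursor N): . 1 . 2 . . . 3 . 4
Index 9: author = 4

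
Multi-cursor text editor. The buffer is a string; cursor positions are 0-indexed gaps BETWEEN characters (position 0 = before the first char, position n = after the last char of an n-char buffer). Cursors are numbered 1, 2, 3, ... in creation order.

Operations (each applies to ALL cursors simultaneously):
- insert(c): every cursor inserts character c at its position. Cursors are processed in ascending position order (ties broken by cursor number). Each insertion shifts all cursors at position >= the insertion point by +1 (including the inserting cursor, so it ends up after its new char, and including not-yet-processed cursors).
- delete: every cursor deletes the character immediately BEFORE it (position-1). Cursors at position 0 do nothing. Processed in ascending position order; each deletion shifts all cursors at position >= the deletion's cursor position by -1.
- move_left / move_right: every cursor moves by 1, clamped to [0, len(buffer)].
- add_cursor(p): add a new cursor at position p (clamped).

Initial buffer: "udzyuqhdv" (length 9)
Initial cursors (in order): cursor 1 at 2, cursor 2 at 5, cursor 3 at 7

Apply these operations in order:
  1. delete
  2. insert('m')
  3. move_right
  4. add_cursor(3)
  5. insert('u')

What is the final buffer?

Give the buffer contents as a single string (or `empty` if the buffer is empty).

Answer: umzuuymqumduv

Derivation:
After op 1 (delete): buffer="uzyqdv" (len 6), cursors c1@1 c2@3 c3@4, authorship ......
After op 2 (insert('m')): buffer="umzymqmdv" (len 9), cursors c1@2 c2@5 c3@7, authorship .1..2.3..
After op 3 (move_right): buffer="umzymqmdv" (len 9), cursors c1@3 c2@6 c3@8, authorship .1..2.3..
After op 4 (add_cursor(3)): buffer="umzymqmdv" (len 9), cursors c1@3 c4@3 c2@6 c3@8, authorship .1..2.3..
After op 5 (insert('u')): buffer="umzuuymqumduv" (len 13), cursors c1@5 c4@5 c2@9 c3@12, authorship .1.14.2.23.3.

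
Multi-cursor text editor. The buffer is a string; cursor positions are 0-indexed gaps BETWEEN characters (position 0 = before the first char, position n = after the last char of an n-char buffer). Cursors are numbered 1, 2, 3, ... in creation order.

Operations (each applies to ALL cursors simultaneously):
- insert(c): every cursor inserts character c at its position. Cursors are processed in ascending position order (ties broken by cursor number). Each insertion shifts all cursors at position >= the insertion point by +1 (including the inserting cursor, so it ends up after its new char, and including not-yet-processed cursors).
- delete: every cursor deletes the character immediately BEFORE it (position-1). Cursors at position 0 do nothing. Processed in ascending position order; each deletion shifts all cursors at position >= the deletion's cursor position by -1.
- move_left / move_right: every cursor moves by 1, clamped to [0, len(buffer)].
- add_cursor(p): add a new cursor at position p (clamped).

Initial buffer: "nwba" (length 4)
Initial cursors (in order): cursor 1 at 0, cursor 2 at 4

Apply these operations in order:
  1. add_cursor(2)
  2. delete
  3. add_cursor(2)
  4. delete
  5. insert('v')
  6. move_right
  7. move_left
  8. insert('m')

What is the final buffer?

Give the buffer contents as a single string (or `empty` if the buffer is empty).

Answer: vvvmmmmv

Derivation:
After op 1 (add_cursor(2)): buffer="nwba" (len 4), cursors c1@0 c3@2 c2@4, authorship ....
After op 2 (delete): buffer="nb" (len 2), cursors c1@0 c3@1 c2@2, authorship ..
After op 3 (add_cursor(2)): buffer="nb" (len 2), cursors c1@0 c3@1 c2@2 c4@2, authorship ..
After op 4 (delete): buffer="" (len 0), cursors c1@0 c2@0 c3@0 c4@0, authorship 
After op 5 (insert('v')): buffer="vvvv" (len 4), cursors c1@4 c2@4 c3@4 c4@4, authorship 1234
After op 6 (move_right): buffer="vvvv" (len 4), cursors c1@4 c2@4 c3@4 c4@4, authorship 1234
After op 7 (move_left): buffer="vvvv" (len 4), cursors c1@3 c2@3 c3@3 c4@3, authorship 1234
After op 8 (insert('m')): buffer="vvvmmmmv" (len 8), cursors c1@7 c2@7 c3@7 c4@7, authorship 12312344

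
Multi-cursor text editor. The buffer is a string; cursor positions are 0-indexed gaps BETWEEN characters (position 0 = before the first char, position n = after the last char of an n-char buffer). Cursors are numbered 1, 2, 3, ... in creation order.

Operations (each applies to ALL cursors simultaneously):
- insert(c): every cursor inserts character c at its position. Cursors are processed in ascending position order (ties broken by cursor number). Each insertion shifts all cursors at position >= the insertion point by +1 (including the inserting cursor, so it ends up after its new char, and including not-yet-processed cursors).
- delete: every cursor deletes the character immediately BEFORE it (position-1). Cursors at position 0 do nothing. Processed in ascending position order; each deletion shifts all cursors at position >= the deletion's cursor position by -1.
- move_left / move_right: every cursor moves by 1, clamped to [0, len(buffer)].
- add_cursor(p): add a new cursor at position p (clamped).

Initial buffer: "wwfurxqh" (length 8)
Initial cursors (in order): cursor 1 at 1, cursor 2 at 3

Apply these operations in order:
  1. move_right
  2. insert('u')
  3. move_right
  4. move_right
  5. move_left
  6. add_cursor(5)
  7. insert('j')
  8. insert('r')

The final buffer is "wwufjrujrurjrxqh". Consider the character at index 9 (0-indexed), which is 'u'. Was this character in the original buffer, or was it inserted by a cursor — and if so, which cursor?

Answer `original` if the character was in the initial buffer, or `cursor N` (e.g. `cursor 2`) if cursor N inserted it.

Answer: cursor 2

Derivation:
After op 1 (move_right): buffer="wwfurxqh" (len 8), cursors c1@2 c2@4, authorship ........
After op 2 (insert('u')): buffer="wwufuurxqh" (len 10), cursors c1@3 c2@6, authorship ..1..2....
After op 3 (move_right): buffer="wwufuurxqh" (len 10), cursors c1@4 c2@7, authorship ..1..2....
After op 4 (move_right): buffer="wwufuurxqh" (len 10), cursors c1@5 c2@8, authorship ..1..2....
After op 5 (move_left): buffer="wwufuurxqh" (len 10), cursors c1@4 c2@7, authorship ..1..2....
After op 6 (add_cursor(5)): buffer="wwufuurxqh" (len 10), cursors c1@4 c3@5 c2@7, authorship ..1..2....
After op 7 (insert('j')): buffer="wwufjujurjxqh" (len 13), cursors c1@5 c3@7 c2@10, authorship ..1.1.32.2...
After op 8 (insert('r')): buffer="wwufjrujrurjrxqh" (len 16), cursors c1@6 c3@9 c2@13, authorship ..1.11.332.22...
Authorship (.=original, N=cursor N): . . 1 . 1 1 . 3 3 2 . 2 2 . . .
Index 9: author = 2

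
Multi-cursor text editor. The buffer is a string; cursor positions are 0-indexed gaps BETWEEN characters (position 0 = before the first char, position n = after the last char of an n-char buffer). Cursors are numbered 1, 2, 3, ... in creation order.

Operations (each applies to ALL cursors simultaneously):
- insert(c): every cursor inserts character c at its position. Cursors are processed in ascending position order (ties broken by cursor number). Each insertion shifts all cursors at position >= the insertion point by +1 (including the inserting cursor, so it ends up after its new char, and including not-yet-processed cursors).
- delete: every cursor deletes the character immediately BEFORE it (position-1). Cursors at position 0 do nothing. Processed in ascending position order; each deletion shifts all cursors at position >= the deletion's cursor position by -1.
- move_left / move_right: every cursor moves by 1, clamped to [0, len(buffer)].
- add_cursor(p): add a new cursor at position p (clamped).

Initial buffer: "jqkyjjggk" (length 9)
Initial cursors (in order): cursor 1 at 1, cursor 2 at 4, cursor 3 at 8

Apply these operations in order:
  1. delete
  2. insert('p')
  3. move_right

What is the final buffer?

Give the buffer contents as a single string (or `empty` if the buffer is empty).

After op 1 (delete): buffer="qkjjgk" (len 6), cursors c1@0 c2@2 c3@5, authorship ......
After op 2 (insert('p')): buffer="pqkpjjgpk" (len 9), cursors c1@1 c2@4 c3@8, authorship 1..2...3.
After op 3 (move_right): buffer="pqkpjjgpk" (len 9), cursors c1@2 c2@5 c3@9, authorship 1..2...3.

Answer: pqkpjjgpk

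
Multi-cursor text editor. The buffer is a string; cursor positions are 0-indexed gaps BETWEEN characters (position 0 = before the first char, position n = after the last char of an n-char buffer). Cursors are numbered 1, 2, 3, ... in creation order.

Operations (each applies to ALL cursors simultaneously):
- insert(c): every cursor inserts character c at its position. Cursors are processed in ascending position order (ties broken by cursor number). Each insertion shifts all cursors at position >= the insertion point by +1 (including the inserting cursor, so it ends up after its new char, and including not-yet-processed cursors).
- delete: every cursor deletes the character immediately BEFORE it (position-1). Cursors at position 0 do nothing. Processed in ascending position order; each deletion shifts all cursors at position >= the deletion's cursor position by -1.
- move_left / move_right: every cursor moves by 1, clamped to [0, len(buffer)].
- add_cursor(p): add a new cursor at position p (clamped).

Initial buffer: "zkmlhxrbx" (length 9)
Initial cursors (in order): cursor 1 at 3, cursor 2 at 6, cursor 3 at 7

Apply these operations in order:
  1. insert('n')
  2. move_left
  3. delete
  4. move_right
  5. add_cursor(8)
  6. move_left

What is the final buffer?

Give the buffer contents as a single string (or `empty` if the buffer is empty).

After op 1 (insert('n')): buffer="zkmnlhxnrnbx" (len 12), cursors c1@4 c2@8 c3@10, authorship ...1...2.3..
After op 2 (move_left): buffer="zkmnlhxnrnbx" (len 12), cursors c1@3 c2@7 c3@9, authorship ...1...2.3..
After op 3 (delete): buffer="zknlhnnbx" (len 9), cursors c1@2 c2@5 c3@6, authorship ..1..23..
After op 4 (move_right): buffer="zknlhnnbx" (len 9), cursors c1@3 c2@6 c3@7, authorship ..1..23..
After op 5 (add_cursor(8)): buffer="zknlhnnbx" (len 9), cursors c1@3 c2@6 c3@7 c4@8, authorship ..1..23..
After op 6 (move_left): buffer="zknlhnnbx" (len 9), cursors c1@2 c2@5 c3@6 c4@7, authorship ..1..23..

Answer: zknlhnnbx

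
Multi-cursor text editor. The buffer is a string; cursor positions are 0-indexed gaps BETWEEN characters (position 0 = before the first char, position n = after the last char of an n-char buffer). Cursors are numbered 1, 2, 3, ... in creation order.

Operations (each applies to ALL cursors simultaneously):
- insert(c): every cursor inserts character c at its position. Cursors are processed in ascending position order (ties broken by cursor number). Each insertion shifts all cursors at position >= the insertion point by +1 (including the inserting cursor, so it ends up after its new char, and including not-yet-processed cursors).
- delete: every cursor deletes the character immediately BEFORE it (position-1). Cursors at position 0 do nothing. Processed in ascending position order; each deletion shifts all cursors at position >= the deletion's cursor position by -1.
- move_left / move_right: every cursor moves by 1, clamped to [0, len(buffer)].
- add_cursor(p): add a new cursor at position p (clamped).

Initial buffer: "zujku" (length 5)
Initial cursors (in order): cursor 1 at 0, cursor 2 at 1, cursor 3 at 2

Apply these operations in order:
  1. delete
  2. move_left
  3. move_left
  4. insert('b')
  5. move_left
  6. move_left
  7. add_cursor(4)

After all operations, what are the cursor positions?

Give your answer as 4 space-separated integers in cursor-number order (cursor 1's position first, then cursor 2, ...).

After op 1 (delete): buffer="jku" (len 3), cursors c1@0 c2@0 c3@0, authorship ...
After op 2 (move_left): buffer="jku" (len 3), cursors c1@0 c2@0 c3@0, authorship ...
After op 3 (move_left): buffer="jku" (len 3), cursors c1@0 c2@0 c3@0, authorship ...
After op 4 (insert('b')): buffer="bbbjku" (len 6), cursors c1@3 c2@3 c3@3, authorship 123...
After op 5 (move_left): buffer="bbbjku" (len 6), cursors c1@2 c2@2 c3@2, authorship 123...
After op 6 (move_left): buffer="bbbjku" (len 6), cursors c1@1 c2@1 c3@1, authorship 123...
After op 7 (add_cursor(4)): buffer="bbbjku" (len 6), cursors c1@1 c2@1 c3@1 c4@4, authorship 123...

Answer: 1 1 1 4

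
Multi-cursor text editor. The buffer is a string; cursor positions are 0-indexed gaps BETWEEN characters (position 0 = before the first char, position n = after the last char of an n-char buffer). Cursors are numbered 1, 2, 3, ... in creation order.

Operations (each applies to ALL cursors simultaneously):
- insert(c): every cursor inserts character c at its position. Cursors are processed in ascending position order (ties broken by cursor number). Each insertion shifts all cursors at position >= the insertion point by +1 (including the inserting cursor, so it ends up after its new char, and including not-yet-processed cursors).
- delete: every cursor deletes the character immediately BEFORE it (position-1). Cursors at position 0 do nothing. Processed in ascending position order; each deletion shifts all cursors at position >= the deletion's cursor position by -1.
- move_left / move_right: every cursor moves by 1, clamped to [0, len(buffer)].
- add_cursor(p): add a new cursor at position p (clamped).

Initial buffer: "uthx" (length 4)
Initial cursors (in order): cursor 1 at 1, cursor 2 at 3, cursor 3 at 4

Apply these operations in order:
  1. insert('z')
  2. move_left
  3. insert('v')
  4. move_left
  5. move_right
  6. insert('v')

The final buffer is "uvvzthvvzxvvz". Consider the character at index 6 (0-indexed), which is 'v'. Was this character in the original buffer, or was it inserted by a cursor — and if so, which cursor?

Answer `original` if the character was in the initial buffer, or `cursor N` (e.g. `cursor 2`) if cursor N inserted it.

Answer: cursor 2

Derivation:
After op 1 (insert('z')): buffer="uzthzxz" (len 7), cursors c1@2 c2@5 c3@7, authorship .1..2.3
After op 2 (move_left): buffer="uzthzxz" (len 7), cursors c1@1 c2@4 c3@6, authorship .1..2.3
After op 3 (insert('v')): buffer="uvzthvzxvz" (len 10), cursors c1@2 c2@6 c3@9, authorship .11..22.33
After op 4 (move_left): buffer="uvzthvzxvz" (len 10), cursors c1@1 c2@5 c3@8, authorship .11..22.33
After op 5 (move_right): buffer="uvzthvzxvz" (len 10), cursors c1@2 c2@6 c3@9, authorship .11..22.33
After op 6 (insert('v')): buffer="uvvzthvvzxvvz" (len 13), cursors c1@3 c2@8 c3@12, authorship .111..222.333
Authorship (.=original, N=cursor N): . 1 1 1 . . 2 2 2 . 3 3 3
Index 6: author = 2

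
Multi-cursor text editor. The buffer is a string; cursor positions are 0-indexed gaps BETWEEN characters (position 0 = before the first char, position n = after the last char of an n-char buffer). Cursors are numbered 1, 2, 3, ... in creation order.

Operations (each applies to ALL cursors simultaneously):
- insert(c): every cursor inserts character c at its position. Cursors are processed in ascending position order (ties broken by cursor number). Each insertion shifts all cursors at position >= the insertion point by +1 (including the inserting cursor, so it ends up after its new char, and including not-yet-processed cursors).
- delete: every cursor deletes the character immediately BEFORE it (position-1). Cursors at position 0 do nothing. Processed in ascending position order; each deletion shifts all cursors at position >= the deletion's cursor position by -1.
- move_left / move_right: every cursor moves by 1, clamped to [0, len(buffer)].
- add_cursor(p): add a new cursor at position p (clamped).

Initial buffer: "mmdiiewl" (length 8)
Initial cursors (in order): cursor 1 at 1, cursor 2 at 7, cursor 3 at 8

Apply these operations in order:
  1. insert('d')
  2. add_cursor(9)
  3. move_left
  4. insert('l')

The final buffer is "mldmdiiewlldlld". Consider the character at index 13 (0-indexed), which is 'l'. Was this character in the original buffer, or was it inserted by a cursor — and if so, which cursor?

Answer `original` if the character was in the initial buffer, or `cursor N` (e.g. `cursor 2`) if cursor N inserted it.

Answer: cursor 3

Derivation:
After op 1 (insert('d')): buffer="mdmdiiewdld" (len 11), cursors c1@2 c2@9 c3@11, authorship .1......2.3
After op 2 (add_cursor(9)): buffer="mdmdiiewdld" (len 11), cursors c1@2 c2@9 c4@9 c3@11, authorship .1......2.3
After op 3 (move_left): buffer="mdmdiiewdld" (len 11), cursors c1@1 c2@8 c4@8 c3@10, authorship .1......2.3
After op 4 (insert('l')): buffer="mldmdiiewlldlld" (len 15), cursors c1@2 c2@11 c4@11 c3@14, authorship .11......242.33
Authorship (.=original, N=cursor N): . 1 1 . . . . . . 2 4 2 . 3 3
Index 13: author = 3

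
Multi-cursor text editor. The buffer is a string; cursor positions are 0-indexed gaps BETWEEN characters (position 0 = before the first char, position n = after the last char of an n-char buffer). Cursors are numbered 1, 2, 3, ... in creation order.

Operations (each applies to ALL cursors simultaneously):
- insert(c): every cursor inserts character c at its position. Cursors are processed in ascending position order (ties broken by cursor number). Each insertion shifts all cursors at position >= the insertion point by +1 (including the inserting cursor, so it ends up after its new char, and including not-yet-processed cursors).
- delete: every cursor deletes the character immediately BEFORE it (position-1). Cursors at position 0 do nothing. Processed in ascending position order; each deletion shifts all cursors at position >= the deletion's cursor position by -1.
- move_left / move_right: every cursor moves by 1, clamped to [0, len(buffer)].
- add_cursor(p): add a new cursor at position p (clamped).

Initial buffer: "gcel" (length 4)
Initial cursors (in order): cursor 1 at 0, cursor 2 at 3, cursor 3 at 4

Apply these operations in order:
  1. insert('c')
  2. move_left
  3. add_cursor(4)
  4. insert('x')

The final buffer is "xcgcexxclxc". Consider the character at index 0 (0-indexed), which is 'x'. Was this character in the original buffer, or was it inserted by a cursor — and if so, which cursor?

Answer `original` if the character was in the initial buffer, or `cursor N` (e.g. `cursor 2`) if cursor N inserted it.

Answer: cursor 1

Derivation:
After op 1 (insert('c')): buffer="cgceclc" (len 7), cursors c1@1 c2@5 c3@7, authorship 1...2.3
After op 2 (move_left): buffer="cgceclc" (len 7), cursors c1@0 c2@4 c3@6, authorship 1...2.3
After op 3 (add_cursor(4)): buffer="cgceclc" (len 7), cursors c1@0 c2@4 c4@4 c3@6, authorship 1...2.3
After op 4 (insert('x')): buffer="xcgcexxclxc" (len 11), cursors c1@1 c2@7 c4@7 c3@10, authorship 11...242.33
Authorship (.=original, N=cursor N): 1 1 . . . 2 4 2 . 3 3
Index 0: author = 1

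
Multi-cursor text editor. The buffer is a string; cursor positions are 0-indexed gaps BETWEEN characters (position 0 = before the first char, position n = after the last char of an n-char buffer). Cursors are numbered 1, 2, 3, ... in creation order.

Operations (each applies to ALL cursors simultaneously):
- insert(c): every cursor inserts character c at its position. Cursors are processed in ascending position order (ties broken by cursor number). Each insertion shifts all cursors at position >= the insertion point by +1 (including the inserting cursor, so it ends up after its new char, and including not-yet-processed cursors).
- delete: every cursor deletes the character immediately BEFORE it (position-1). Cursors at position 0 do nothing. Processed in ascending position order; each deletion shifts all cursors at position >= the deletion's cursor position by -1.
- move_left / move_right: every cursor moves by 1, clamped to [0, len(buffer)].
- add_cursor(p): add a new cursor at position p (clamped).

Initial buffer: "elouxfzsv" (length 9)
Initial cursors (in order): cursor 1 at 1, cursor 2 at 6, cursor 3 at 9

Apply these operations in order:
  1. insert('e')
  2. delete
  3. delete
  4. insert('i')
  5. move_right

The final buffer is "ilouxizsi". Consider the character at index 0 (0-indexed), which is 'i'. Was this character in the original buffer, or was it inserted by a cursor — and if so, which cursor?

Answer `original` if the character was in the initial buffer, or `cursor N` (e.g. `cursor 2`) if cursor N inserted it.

After op 1 (insert('e')): buffer="eelouxfezsve" (len 12), cursors c1@2 c2@8 c3@12, authorship .1.....2...3
After op 2 (delete): buffer="elouxfzsv" (len 9), cursors c1@1 c2@6 c3@9, authorship .........
After op 3 (delete): buffer="louxzs" (len 6), cursors c1@0 c2@4 c3@6, authorship ......
After op 4 (insert('i')): buffer="ilouxizsi" (len 9), cursors c1@1 c2@6 c3@9, authorship 1....2..3
After op 5 (move_right): buffer="ilouxizsi" (len 9), cursors c1@2 c2@7 c3@9, authorship 1....2..3
Authorship (.=original, N=cursor N): 1 . . . . 2 . . 3
Index 0: author = 1

Answer: cursor 1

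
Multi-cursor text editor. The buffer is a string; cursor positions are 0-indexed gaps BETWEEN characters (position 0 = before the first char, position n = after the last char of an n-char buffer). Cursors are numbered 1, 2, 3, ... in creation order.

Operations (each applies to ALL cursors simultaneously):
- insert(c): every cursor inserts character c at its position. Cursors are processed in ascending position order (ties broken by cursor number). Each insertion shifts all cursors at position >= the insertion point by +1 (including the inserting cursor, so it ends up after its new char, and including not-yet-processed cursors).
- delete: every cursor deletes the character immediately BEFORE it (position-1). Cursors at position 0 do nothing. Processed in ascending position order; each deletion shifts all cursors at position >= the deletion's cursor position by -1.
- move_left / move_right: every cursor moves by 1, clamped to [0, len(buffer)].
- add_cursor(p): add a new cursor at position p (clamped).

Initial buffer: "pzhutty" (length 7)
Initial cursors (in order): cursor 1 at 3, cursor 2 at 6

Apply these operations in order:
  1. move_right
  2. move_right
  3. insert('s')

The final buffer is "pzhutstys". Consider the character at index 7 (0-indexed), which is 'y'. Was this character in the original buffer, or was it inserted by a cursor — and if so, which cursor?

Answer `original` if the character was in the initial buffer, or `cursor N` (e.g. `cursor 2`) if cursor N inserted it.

After op 1 (move_right): buffer="pzhutty" (len 7), cursors c1@4 c2@7, authorship .......
After op 2 (move_right): buffer="pzhutty" (len 7), cursors c1@5 c2@7, authorship .......
After op 3 (insert('s')): buffer="pzhutstys" (len 9), cursors c1@6 c2@9, authorship .....1..2
Authorship (.=original, N=cursor N): . . . . . 1 . . 2
Index 7: author = original

Answer: original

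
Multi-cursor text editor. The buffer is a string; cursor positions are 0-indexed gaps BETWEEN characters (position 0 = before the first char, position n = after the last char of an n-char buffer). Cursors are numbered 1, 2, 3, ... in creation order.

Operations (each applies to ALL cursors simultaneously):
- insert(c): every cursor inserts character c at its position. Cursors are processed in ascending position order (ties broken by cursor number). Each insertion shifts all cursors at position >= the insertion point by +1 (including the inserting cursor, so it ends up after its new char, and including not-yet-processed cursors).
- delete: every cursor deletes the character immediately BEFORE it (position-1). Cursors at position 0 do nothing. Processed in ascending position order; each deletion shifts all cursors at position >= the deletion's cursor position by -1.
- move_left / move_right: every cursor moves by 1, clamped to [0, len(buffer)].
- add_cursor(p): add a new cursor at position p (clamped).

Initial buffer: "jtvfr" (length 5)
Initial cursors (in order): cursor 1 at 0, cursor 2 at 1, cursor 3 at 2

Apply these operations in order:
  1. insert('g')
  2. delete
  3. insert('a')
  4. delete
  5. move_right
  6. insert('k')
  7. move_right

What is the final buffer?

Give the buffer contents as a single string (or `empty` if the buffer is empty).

Answer: jktkvkfr

Derivation:
After op 1 (insert('g')): buffer="gjgtgvfr" (len 8), cursors c1@1 c2@3 c3@5, authorship 1.2.3...
After op 2 (delete): buffer="jtvfr" (len 5), cursors c1@0 c2@1 c3@2, authorship .....
After op 3 (insert('a')): buffer="ajatavfr" (len 8), cursors c1@1 c2@3 c3@5, authorship 1.2.3...
After op 4 (delete): buffer="jtvfr" (len 5), cursors c1@0 c2@1 c3@2, authorship .....
After op 5 (move_right): buffer="jtvfr" (len 5), cursors c1@1 c2@2 c3@3, authorship .....
After op 6 (insert('k')): buffer="jktkvkfr" (len 8), cursors c1@2 c2@4 c3@6, authorship .1.2.3..
After op 7 (move_right): buffer="jktkvkfr" (len 8), cursors c1@3 c2@5 c3@7, authorship .1.2.3..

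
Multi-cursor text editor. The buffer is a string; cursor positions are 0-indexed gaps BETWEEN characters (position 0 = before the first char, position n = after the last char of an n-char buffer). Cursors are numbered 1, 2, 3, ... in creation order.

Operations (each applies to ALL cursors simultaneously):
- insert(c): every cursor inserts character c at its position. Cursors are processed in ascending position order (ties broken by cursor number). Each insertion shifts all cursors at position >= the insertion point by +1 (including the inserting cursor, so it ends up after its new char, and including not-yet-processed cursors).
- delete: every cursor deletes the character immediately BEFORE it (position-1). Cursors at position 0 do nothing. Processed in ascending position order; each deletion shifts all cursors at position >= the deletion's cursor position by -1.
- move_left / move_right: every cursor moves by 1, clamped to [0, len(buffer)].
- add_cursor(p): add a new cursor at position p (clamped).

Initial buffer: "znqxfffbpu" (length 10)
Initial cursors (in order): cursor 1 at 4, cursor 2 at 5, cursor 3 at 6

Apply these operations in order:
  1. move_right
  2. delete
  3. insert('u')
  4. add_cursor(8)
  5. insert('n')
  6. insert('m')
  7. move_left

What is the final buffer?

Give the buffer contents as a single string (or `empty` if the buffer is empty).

After op 1 (move_right): buffer="znqxfffbpu" (len 10), cursors c1@5 c2@6 c3@7, authorship ..........
After op 2 (delete): buffer="znqxbpu" (len 7), cursors c1@4 c2@4 c3@4, authorship .......
After op 3 (insert('u')): buffer="znqxuuubpu" (len 10), cursors c1@7 c2@7 c3@7, authorship ....123...
After op 4 (add_cursor(8)): buffer="znqxuuubpu" (len 10), cursors c1@7 c2@7 c3@7 c4@8, authorship ....123...
After op 5 (insert('n')): buffer="znqxuuunnnbnpu" (len 14), cursors c1@10 c2@10 c3@10 c4@12, authorship ....123123.4..
After op 6 (insert('m')): buffer="znqxuuunnnmmmbnmpu" (len 18), cursors c1@13 c2@13 c3@13 c4@16, authorship ....123123123.44..
After op 7 (move_left): buffer="znqxuuunnnmmmbnmpu" (len 18), cursors c1@12 c2@12 c3@12 c4@15, authorship ....123123123.44..

Answer: znqxuuunnnmmmbnmpu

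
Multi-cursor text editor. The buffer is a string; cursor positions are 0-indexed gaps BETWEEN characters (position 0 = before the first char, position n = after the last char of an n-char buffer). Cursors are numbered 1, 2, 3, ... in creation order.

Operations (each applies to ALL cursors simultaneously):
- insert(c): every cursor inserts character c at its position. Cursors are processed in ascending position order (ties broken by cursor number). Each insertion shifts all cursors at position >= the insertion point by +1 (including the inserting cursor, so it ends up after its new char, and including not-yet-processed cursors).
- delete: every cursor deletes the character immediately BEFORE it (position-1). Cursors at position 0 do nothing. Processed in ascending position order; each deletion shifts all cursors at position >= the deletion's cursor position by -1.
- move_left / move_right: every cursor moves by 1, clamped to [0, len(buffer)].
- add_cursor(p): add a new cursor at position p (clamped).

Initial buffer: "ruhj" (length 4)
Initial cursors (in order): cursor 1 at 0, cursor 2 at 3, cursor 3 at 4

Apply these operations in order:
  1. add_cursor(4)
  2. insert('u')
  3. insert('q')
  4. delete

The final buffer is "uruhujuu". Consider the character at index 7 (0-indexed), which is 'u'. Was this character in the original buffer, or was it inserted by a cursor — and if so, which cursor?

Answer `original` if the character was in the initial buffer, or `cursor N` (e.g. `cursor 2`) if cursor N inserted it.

Answer: cursor 4

Derivation:
After op 1 (add_cursor(4)): buffer="ruhj" (len 4), cursors c1@0 c2@3 c3@4 c4@4, authorship ....
After op 2 (insert('u')): buffer="uruhujuu" (len 8), cursors c1@1 c2@5 c3@8 c4@8, authorship 1...2.34
After op 3 (insert('q')): buffer="uqruhuqjuuqq" (len 12), cursors c1@2 c2@7 c3@12 c4@12, authorship 11...22.3434
After op 4 (delete): buffer="uruhujuu" (len 8), cursors c1@1 c2@5 c3@8 c4@8, authorship 1...2.34
Authorship (.=original, N=cursor N): 1 . . . 2 . 3 4
Index 7: author = 4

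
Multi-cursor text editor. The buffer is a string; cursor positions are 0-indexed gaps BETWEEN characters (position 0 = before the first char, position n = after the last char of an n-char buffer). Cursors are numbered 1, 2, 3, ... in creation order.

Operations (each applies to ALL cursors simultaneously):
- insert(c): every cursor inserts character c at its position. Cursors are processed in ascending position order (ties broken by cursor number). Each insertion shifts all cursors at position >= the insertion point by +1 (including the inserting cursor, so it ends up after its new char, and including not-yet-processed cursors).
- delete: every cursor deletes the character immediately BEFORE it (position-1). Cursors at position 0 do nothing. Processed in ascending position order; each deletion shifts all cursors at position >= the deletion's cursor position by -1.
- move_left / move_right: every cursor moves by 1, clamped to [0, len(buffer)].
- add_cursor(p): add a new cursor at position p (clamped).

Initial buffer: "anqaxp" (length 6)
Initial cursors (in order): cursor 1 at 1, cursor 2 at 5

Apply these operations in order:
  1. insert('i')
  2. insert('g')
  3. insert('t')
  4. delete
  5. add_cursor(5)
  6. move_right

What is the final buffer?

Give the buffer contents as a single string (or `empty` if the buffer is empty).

Answer: aignqaxigp

Derivation:
After op 1 (insert('i')): buffer="ainqaxip" (len 8), cursors c1@2 c2@7, authorship .1....2.
After op 2 (insert('g')): buffer="aignqaxigp" (len 10), cursors c1@3 c2@9, authorship .11....22.
After op 3 (insert('t')): buffer="aigtnqaxigtp" (len 12), cursors c1@4 c2@11, authorship .111....222.
After op 4 (delete): buffer="aignqaxigp" (len 10), cursors c1@3 c2@9, authorship .11....22.
After op 5 (add_cursor(5)): buffer="aignqaxigp" (len 10), cursors c1@3 c3@5 c2@9, authorship .11....22.
After op 6 (move_right): buffer="aignqaxigp" (len 10), cursors c1@4 c3@6 c2@10, authorship .11....22.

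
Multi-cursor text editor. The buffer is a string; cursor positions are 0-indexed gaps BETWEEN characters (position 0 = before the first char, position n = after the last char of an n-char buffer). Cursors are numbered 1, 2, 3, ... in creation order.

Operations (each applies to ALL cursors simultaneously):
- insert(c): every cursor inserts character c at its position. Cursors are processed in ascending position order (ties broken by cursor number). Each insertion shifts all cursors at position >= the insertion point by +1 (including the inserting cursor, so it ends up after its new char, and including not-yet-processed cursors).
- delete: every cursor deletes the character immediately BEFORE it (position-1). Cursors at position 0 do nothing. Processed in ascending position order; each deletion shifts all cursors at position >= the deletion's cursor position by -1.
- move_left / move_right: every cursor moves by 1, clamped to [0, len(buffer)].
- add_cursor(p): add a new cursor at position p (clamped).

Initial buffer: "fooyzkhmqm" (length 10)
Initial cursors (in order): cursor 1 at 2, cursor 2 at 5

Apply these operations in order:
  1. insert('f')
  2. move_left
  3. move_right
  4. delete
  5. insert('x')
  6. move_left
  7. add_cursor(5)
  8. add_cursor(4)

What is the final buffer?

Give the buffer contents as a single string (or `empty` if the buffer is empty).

After op 1 (insert('f')): buffer="fofoyzfkhmqm" (len 12), cursors c1@3 c2@7, authorship ..1...2.....
After op 2 (move_left): buffer="fofoyzfkhmqm" (len 12), cursors c1@2 c2@6, authorship ..1...2.....
After op 3 (move_right): buffer="fofoyzfkhmqm" (len 12), cursors c1@3 c2@7, authorship ..1...2.....
After op 4 (delete): buffer="fooyzkhmqm" (len 10), cursors c1@2 c2@5, authorship ..........
After op 5 (insert('x')): buffer="foxoyzxkhmqm" (len 12), cursors c1@3 c2@7, authorship ..1...2.....
After op 6 (move_left): buffer="foxoyzxkhmqm" (len 12), cursors c1@2 c2@6, authorship ..1...2.....
After op 7 (add_cursor(5)): buffer="foxoyzxkhmqm" (len 12), cursors c1@2 c3@5 c2@6, authorship ..1...2.....
After op 8 (add_cursor(4)): buffer="foxoyzxkhmqm" (len 12), cursors c1@2 c4@4 c3@5 c2@6, authorship ..1...2.....

Answer: foxoyzxkhmqm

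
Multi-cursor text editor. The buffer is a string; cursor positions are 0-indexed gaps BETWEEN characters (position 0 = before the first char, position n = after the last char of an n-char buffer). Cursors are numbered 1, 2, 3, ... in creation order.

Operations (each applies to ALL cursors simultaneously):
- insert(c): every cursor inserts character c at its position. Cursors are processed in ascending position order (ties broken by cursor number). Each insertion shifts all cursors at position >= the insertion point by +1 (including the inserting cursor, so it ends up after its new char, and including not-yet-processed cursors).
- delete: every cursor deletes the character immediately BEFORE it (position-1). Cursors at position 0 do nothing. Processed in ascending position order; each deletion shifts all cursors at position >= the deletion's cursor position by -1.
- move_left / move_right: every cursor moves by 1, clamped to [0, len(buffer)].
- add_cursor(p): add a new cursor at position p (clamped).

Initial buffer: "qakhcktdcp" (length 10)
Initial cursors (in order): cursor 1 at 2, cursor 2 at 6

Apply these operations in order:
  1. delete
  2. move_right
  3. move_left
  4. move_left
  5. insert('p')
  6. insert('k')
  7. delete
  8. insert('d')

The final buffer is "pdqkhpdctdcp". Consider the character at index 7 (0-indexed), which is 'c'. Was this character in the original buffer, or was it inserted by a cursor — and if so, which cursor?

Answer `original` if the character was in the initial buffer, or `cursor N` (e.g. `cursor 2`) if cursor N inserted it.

After op 1 (delete): buffer="qkhctdcp" (len 8), cursors c1@1 c2@4, authorship ........
After op 2 (move_right): buffer="qkhctdcp" (len 8), cursors c1@2 c2@5, authorship ........
After op 3 (move_left): buffer="qkhctdcp" (len 8), cursors c1@1 c2@4, authorship ........
After op 4 (move_left): buffer="qkhctdcp" (len 8), cursors c1@0 c2@3, authorship ........
After op 5 (insert('p')): buffer="pqkhpctdcp" (len 10), cursors c1@1 c2@5, authorship 1...2.....
After op 6 (insert('k')): buffer="pkqkhpkctdcp" (len 12), cursors c1@2 c2@7, authorship 11...22.....
After op 7 (delete): buffer="pqkhpctdcp" (len 10), cursors c1@1 c2@5, authorship 1...2.....
After op 8 (insert('d')): buffer="pdqkhpdctdcp" (len 12), cursors c1@2 c2@7, authorship 11...22.....
Authorship (.=original, N=cursor N): 1 1 . . . 2 2 . . . . .
Index 7: author = original

Answer: original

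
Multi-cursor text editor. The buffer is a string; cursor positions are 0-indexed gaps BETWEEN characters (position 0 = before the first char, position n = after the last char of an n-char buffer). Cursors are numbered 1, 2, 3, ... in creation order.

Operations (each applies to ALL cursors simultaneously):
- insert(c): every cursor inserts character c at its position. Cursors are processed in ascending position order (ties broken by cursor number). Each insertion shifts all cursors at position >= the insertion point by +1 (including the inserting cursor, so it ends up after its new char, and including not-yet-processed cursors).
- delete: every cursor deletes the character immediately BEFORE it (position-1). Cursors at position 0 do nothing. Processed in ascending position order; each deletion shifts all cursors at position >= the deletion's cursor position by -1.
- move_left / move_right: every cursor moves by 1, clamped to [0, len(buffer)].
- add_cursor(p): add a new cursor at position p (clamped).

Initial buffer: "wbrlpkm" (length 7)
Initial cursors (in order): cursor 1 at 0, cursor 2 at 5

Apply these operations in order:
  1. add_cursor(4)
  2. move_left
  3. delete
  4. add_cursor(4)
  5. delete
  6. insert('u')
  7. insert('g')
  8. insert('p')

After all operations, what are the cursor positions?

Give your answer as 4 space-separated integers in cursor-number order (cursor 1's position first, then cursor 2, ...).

Answer: 9 9 9 13

Derivation:
After op 1 (add_cursor(4)): buffer="wbrlpkm" (len 7), cursors c1@0 c3@4 c2@5, authorship .......
After op 2 (move_left): buffer="wbrlpkm" (len 7), cursors c1@0 c3@3 c2@4, authorship .......
After op 3 (delete): buffer="wbpkm" (len 5), cursors c1@0 c2@2 c3@2, authorship .....
After op 4 (add_cursor(4)): buffer="wbpkm" (len 5), cursors c1@0 c2@2 c3@2 c4@4, authorship .....
After op 5 (delete): buffer="pm" (len 2), cursors c1@0 c2@0 c3@0 c4@1, authorship ..
After op 6 (insert('u')): buffer="uuupum" (len 6), cursors c1@3 c2@3 c3@3 c4@5, authorship 123.4.
After op 7 (insert('g')): buffer="uuugggpugm" (len 10), cursors c1@6 c2@6 c3@6 c4@9, authorship 123123.44.
After op 8 (insert('p')): buffer="uuugggppppugpm" (len 14), cursors c1@9 c2@9 c3@9 c4@13, authorship 123123123.444.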